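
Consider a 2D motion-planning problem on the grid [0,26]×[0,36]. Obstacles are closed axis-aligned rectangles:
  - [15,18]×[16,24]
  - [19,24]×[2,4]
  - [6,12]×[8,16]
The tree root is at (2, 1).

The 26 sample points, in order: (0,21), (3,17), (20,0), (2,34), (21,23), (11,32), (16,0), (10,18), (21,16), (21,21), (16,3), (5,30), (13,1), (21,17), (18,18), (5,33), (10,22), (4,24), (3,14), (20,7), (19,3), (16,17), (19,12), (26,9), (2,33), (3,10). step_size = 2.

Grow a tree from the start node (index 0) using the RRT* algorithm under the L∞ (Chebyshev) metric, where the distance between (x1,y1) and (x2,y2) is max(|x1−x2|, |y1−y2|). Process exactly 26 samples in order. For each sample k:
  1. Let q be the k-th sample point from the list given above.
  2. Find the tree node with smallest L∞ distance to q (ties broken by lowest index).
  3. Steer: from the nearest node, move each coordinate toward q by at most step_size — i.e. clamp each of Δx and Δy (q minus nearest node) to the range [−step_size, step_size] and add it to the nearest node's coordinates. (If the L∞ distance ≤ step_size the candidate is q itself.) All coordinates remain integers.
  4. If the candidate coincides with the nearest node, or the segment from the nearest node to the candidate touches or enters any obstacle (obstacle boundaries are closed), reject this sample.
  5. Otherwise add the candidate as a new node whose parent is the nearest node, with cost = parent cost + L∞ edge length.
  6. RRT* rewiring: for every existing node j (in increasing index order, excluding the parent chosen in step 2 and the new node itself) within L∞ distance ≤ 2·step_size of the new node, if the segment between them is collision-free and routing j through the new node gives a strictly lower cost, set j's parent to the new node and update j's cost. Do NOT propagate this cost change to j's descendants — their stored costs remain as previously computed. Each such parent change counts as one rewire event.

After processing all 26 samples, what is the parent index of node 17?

1. q=(0,21) nearest=0 d=20 new=(0,3) → add node 1 parent=0 cost=2
2. q=(3,17) nearest=1 d=14 new=(2,5) → add node 2 parent=1 cost=4
3. q=(20,0) nearest=0 d=18 new=(4,0) → add node 3 parent=0 cost=2
4. q=(2,34) nearest=2 d=29 new=(2,7) → add node 4 parent=2 cost=6
5. q=(21,23) nearest=2 d=19 new=(4,7) → add node 5 parent=2 cost=6
6. q=(11,32) nearest=4 d=25 new=(4,9) → add node 6 parent=4 cost=8
7. q=(16,0) nearest=3 d=12 new=(6,0) → add node 7 parent=3 cost=4
8. q=(10,18) nearest=6 d=9 new=(6,11) → blocked by [6,12]×[8,16], reject
9. q=(21,16) nearest=7 d=16 new=(8,2) → add node 8 parent=7 cost=6
10. q=(21,21) nearest=5 d=17 new=(6,9) → blocked by [6,12]×[8,16], reject
11. q=(16,3) nearest=8 d=8 new=(10,3) → add node 9 parent=8 cost=8
12. q=(5,30) nearest=6 d=21 new=(5,11) → add node 10 parent=6 cost=10
13. q=(13,1) nearest=9 d=3 new=(12,1) → add node 11 parent=9 cost=10
14. q=(21,17) nearest=9 d=14 new=(12,5) → add node 12 parent=9 cost=10
15. q=(18,18) nearest=10 d=13 new=(7,13) → blocked by [6,12]×[8,16], reject
16. q=(5,33) nearest=10 d=22 new=(5,13) → add node 13 parent=10 cost=12
17. q=(10,22) nearest=13 d=9 new=(7,15) → blocked by [6,12]×[8,16], reject
18. q=(4,24) nearest=13 d=11 new=(4,15) → add node 14 parent=13 cost=14
19. q=(3,14) nearest=14 d=1 new=(3,14) → add node 15 parent=14 cost=15
20. q=(20,7) nearest=11 d=8 new=(14,3) → add node 16 parent=11 cost=12
21. q=(19,3) nearest=16 d=5 new=(16,3) → add node 17 parent=16 cost=14
22. q=(16,17) nearest=10 d=11 new=(7,13) → blocked by [6,12]×[8,16], reject
23. q=(19,12) nearest=12 d=7 new=(14,7) → add node 18 parent=12 cost=12
24. q=(26,9) nearest=17 d=10 new=(18,5) → add node 19 parent=17 cost=16
25. q=(2,33) nearest=14 d=18 new=(2,17) → add node 20 parent=14 cost=16
26. q=(3,10) nearest=6 d=1 new=(3,10) → add node 21 parent=6 cost=9; rewire 15→21 (13<15)

Parent of node 17: 16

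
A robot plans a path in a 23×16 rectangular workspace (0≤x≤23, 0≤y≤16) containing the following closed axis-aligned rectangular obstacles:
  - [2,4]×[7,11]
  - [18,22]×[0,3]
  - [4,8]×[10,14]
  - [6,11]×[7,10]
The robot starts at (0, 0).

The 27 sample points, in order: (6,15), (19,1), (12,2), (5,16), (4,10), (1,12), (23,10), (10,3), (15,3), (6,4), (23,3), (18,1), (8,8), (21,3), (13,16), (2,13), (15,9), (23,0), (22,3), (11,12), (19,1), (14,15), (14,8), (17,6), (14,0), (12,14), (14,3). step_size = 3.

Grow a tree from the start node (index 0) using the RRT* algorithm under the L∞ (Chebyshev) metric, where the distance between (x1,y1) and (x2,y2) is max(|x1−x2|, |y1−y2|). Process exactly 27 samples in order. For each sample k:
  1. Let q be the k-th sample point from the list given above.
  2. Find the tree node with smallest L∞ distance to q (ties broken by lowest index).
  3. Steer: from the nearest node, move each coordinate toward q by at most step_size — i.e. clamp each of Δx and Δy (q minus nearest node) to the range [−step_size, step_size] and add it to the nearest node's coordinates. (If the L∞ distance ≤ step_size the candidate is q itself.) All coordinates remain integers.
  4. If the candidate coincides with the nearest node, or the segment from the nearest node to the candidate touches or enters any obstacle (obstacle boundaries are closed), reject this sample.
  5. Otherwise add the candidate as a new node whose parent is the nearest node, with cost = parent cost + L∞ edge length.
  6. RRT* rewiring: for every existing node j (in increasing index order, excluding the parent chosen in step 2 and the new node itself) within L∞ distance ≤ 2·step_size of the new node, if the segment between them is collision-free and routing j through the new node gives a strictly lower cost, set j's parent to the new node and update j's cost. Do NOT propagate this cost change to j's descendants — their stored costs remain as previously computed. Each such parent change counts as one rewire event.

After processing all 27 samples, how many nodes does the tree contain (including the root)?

Node count: 17

1. q=(6,15) nearest=0 d=15 new=(3,3) → add node 1 parent=0 cost=3
2. q=(19,1) nearest=1 d=16 new=(6,1) → add node 2 parent=1 cost=6
3. q=(12,2) nearest=2 d=6 new=(9,2) → add node 3 parent=2 cost=9
4. q=(5,16) nearest=1 d=13 new=(5,6) → add node 4 parent=1 cost=6
5. q=(4,10) nearest=4 d=4 new=(4,9) → blocked by [2,4]×[7,11], reject
6. q=(1,12) nearest=4 d=6 new=(2,9) → blocked by [2,4]×[7,11], reject
7. q=(23,10) nearest=3 d=14 new=(12,5) → add node 5 parent=3 cost=12
8. q=(10,3) nearest=3 d=1 new=(10,3) → add node 6 parent=3 cost=10
9. q=(15,3) nearest=5 d=3 new=(15,3) → add node 7 parent=5 cost=15
10. q=(6,4) nearest=4 d=2 new=(6,4) → add node 8 parent=4 cost=8
11. q=(23,3) nearest=7 d=8 new=(18,3) → blocked by [18,22]×[0,3], reject
12. q=(18,1) nearest=7 d=3 new=(18,1) → blocked by [18,22]×[0,3], reject
13. q=(8,8) nearest=4 d=3 new=(8,8) → blocked by [6,11]×[7,10], reject
14. q=(21,3) nearest=7 d=6 new=(18,3) → blocked by [18,22]×[0,3], reject
15. q=(13,16) nearest=4 d=10 new=(8,9) → blocked by [6,11]×[7,10], reject
16. q=(2,13) nearest=4 d=7 new=(2,9) → blocked by [2,4]×[7,11], reject
17. q=(15,9) nearest=5 d=4 new=(15,8) → add node 9 parent=5 cost=15
18. q=(23,0) nearest=7 d=8 new=(18,0) → blocked by [18,22]×[0,3], reject
19. q=(22,3) nearest=7 d=7 new=(18,3) → blocked by [18,22]×[0,3], reject
20. q=(11,12) nearest=9 d=4 new=(12,11) → add node 10 parent=9 cost=18
21. q=(19,1) nearest=7 d=4 new=(18,1) → blocked by [18,22]×[0,3], reject
22. q=(14,15) nearest=10 d=4 new=(14,14) → add node 11 parent=10 cost=21
23. q=(14,8) nearest=9 d=1 new=(14,8) → add node 12 parent=9 cost=16
24. q=(17,6) nearest=9 d=2 new=(17,6) → add node 13 parent=9 cost=17
25. q=(14,0) nearest=7 d=3 new=(14,0) → add node 14 parent=7 cost=18
26. q=(12,14) nearest=11 d=2 new=(12,14) → add node 15 parent=11 cost=23
27. q=(14,3) nearest=7 d=1 new=(14,3) → add node 16 parent=7 cost=16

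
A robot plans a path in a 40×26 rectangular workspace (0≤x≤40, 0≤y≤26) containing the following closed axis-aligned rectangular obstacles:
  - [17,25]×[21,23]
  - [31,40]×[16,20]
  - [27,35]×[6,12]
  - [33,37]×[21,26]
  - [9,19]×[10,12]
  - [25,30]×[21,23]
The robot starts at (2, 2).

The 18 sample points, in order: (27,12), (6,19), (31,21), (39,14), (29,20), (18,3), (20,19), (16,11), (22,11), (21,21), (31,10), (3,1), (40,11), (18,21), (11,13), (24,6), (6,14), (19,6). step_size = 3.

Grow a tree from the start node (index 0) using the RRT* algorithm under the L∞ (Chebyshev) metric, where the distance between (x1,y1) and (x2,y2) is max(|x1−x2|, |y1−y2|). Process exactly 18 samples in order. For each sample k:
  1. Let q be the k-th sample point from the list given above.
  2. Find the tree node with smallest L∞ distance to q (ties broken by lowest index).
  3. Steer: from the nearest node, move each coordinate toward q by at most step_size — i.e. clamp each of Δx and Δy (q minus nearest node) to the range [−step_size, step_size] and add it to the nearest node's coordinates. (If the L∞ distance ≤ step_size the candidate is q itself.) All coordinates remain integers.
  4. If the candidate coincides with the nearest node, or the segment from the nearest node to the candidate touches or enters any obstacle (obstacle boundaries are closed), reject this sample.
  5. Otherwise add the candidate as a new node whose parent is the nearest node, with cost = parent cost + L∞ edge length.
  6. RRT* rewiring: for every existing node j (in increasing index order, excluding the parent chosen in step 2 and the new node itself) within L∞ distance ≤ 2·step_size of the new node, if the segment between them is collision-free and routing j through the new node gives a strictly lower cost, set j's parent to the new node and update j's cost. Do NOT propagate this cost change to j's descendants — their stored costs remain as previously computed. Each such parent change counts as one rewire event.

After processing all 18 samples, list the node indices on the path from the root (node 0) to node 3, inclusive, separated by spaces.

1. q=(27,12) nearest=0 d=25 new=(5,5) → add node 1 parent=0 cost=3
2. q=(6,19) nearest=1 d=14 new=(6,8) → add node 2 parent=1 cost=6
3. q=(31,21) nearest=2 d=25 new=(9,11) → blocked by [9,19]×[10,12], reject
4. q=(39,14) nearest=2 d=33 new=(9,11) → blocked by [9,19]×[10,12], reject
5. q=(29,20) nearest=2 d=23 new=(9,11) → blocked by [9,19]×[10,12], reject
6. q=(18,3) nearest=2 d=12 new=(9,5) → add node 3 parent=2 cost=9
7. q=(20,19) nearest=2 d=14 new=(9,11) → blocked by [9,19]×[10,12], reject
8. q=(16,11) nearest=3 d=7 new=(12,8) → add node 4 parent=3 cost=12
9. q=(22,11) nearest=4 d=10 new=(15,11) → blocked by [9,19]×[10,12], reject
10. q=(21,21) nearest=4 d=13 new=(15,11) → blocked by [9,19]×[10,12], reject
11. q=(31,10) nearest=4 d=19 new=(15,10) → blocked by [9,19]×[10,12], reject
12. q=(3,1) nearest=0 d=1 new=(3,1) → add node 5 parent=0 cost=1; rewire 3→5 (7<9)
13. q=(40,11) nearest=4 d=28 new=(15,11) → blocked by [9,19]×[10,12], reject
14. q=(18,21) nearest=2 d=13 new=(9,11) → blocked by [9,19]×[10,12], reject
15. q=(11,13) nearest=2 d=5 new=(9,11) → blocked by [9,19]×[10,12], reject
16. q=(24,6) nearest=4 d=12 new=(15,6) → add node 6 parent=4 cost=15
17. q=(6,14) nearest=2 d=6 new=(6,11) → add node 7 parent=2 cost=9
18. q=(19,6) nearest=6 d=4 new=(18,6) → add node 8 parent=6 cost=18

Path: 0 5 3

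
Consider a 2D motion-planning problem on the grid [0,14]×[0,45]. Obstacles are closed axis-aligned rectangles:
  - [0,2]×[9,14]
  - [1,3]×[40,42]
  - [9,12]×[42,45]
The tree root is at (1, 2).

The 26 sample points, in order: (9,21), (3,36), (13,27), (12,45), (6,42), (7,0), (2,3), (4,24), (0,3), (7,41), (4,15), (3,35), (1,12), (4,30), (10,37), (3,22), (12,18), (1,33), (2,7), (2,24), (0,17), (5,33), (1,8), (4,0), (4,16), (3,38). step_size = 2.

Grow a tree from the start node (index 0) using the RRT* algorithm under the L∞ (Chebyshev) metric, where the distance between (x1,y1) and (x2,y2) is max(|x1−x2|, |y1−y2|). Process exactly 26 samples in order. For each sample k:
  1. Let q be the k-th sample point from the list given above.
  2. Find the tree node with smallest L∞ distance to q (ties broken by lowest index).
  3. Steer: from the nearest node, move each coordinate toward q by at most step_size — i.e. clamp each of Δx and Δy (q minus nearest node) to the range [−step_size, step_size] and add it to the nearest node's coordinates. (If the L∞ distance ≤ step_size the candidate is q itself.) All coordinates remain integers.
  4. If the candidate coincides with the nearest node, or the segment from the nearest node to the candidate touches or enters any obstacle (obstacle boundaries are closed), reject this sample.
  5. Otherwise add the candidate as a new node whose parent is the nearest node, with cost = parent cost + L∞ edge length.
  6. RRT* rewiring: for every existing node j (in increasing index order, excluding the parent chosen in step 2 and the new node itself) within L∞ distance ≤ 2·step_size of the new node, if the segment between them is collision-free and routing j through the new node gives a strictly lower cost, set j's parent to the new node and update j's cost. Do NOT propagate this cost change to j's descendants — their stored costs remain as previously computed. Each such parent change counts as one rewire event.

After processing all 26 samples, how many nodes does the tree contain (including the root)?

1. q=(9,21) nearest=0 d=19 new=(3,4) → add node 1 parent=0 cost=2
2. q=(3,36) nearest=1 d=32 new=(3,6) → add node 2 parent=1 cost=4
3. q=(13,27) nearest=2 d=21 new=(5,8) → add node 3 parent=2 cost=6
4. q=(12,45) nearest=3 d=37 new=(7,10) → add node 4 parent=3 cost=8
5. q=(6,42) nearest=4 d=32 new=(6,12) → add node 5 parent=4 cost=10
6. q=(7,0) nearest=1 d=4 new=(5,2) → add node 6 parent=1 cost=4
7. q=(2,3) nearest=0 d=1 new=(2,3) → add node 7 parent=0 cost=1
8. q=(4,24) nearest=5 d=12 new=(4,14) → add node 8 parent=5 cost=12
9. q=(0,3) nearest=0 d=1 new=(0,3) → add node 9 parent=0 cost=1
10. q=(7,41) nearest=8 d=27 new=(6,16) → add node 10 parent=8 cost=14
11. q=(4,15) nearest=8 d=1 new=(4,15) → add node 11 parent=8 cost=13
12. q=(3,35) nearest=10 d=19 new=(4,18) → add node 12 parent=10 cost=16
13. q=(1,12) nearest=8 d=3 new=(2,12) → blocked by [0,2]×[9,14], reject
14. q=(4,30) nearest=12 d=12 new=(4,20) → add node 13 parent=12 cost=18
15. q=(10,37) nearest=13 d=17 new=(6,22) → add node 14 parent=13 cost=20
16. q=(3,22) nearest=13 d=2 new=(3,22) → add node 15 parent=13 cost=20
17. q=(12,18) nearest=5 d=6 new=(8,14) → add node 16 parent=5 cost=12
18. q=(1,33) nearest=14 d=11 new=(4,24) → add node 17 parent=14 cost=22
19. q=(2,7) nearest=2 d=1 new=(2,7) → add node 18 parent=2 cost=5
20. q=(2,24) nearest=15 d=2 new=(2,24) → add node 19 parent=15 cost=22
21. q=(0,17) nearest=8 d=4 new=(2,16) → add node 20 parent=8 cost=14
22. q=(5,33) nearest=17 d=9 new=(5,26) → add node 21 parent=17 cost=24
23. q=(1,8) nearest=18 d=1 new=(1,8) → add node 22 parent=18 cost=6
24. q=(4,0) nearest=6 d=2 new=(4,0) → add node 23 parent=6 cost=6
25. q=(4,16) nearest=11 d=1 new=(4,16) → add node 24 parent=11 cost=14
26. q=(3,38) nearest=21 d=12 new=(3,28) → add node 25 parent=21 cost=26

Node count: 26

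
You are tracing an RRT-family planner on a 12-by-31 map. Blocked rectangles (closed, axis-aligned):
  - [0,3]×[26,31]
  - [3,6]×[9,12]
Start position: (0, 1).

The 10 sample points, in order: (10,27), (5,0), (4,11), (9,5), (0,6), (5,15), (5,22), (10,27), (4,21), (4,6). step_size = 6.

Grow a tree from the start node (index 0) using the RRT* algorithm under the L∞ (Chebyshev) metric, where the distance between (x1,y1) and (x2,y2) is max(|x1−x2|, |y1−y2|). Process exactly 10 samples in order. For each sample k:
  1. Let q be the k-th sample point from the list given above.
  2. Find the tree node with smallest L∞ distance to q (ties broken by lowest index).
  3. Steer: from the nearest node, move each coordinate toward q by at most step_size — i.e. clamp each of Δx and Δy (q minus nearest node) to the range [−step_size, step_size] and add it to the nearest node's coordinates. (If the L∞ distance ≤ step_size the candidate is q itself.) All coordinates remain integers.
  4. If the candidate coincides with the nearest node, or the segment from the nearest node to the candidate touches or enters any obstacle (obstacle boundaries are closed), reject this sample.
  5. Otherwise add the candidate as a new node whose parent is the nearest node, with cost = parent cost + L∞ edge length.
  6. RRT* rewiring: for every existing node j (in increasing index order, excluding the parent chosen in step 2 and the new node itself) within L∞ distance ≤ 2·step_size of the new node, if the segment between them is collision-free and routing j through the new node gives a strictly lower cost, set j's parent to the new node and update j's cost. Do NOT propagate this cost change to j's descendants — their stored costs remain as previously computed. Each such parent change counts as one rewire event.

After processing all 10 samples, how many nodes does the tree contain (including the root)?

Node count: 8

1. q=(10,27) nearest=0 d=26 new=(6,7) → add node 1 parent=0 cost=6
2. q=(5,0) nearest=0 d=5 new=(5,0) → add node 2 parent=0 cost=5
3. q=(4,11) nearest=1 d=4 new=(4,11) → blocked by [3,6]×[9,12], reject
4. q=(9,5) nearest=1 d=3 new=(9,5) → add node 3 parent=1 cost=9
5. q=(0,6) nearest=0 d=5 new=(0,6) → add node 4 parent=0 cost=5
6. q=(5,15) nearest=1 d=8 new=(5,13) → blocked by [3,6]×[9,12], reject
7. q=(5,22) nearest=1 d=15 new=(5,13) → blocked by [3,6]×[9,12], reject
8. q=(10,27) nearest=1 d=20 new=(10,13) → add node 5 parent=1 cost=12
9. q=(4,21) nearest=5 d=8 new=(4,19) → add node 6 parent=5 cost=18
10. q=(4,6) nearest=1 d=2 new=(4,6) → add node 7 parent=1 cost=8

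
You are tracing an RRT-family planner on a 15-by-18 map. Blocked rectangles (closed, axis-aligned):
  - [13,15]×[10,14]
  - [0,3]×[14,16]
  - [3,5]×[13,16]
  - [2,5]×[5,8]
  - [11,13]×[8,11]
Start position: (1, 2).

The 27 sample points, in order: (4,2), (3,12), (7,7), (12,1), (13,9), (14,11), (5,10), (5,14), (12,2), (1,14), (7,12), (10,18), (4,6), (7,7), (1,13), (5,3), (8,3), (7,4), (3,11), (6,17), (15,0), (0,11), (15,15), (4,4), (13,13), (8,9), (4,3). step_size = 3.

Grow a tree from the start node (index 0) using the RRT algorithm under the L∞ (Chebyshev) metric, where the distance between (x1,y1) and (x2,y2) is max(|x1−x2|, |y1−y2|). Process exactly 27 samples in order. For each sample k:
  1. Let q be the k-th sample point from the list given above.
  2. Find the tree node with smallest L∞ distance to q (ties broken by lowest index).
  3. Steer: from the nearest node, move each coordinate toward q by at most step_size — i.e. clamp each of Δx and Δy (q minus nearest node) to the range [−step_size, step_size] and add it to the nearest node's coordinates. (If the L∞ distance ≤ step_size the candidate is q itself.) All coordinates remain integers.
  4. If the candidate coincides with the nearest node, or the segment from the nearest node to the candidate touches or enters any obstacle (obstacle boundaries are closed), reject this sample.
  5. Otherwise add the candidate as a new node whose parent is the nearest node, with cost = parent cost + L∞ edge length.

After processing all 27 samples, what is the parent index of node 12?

Parent of node 12: 2

1. q=(4,2) nearest=0 d=3 new=(4,2) → add node 1 parent=0 cost=3
2. q=(3,12) nearest=0 d=10 new=(3,5) → blocked by [2,5]×[5,8], reject
3. q=(7,7) nearest=1 d=5 new=(7,5) → add node 2 parent=1 cost=6
4. q=(12,1) nearest=2 d=5 new=(10,2) → add node 3 parent=2 cost=9
5. q=(13,9) nearest=2 d=6 new=(10,8) → add node 4 parent=2 cost=9
6. q=(14,11) nearest=4 d=4 new=(13,11) → blocked by [13,15]×[10,14], reject
7. q=(5,10) nearest=2 d=5 new=(5,8) → blocked by [2,5]×[5,8], reject
8. q=(5,14) nearest=4 d=6 new=(7,11) → add node 5 parent=4 cost=12
9. q=(12,2) nearest=3 d=2 new=(12,2) → add node 6 parent=3 cost=11
10. q=(1,14) nearest=5 d=6 new=(4,14) → blocked by [3,5]×[13,16], reject
11. q=(7,12) nearest=5 d=1 new=(7,12) → add node 7 parent=5 cost=13
12. q=(10,18) nearest=7 d=6 new=(10,15) → add node 8 parent=7 cost=16
13. q=(4,6) nearest=2 d=3 new=(4,6) → blocked by [2,5]×[5,8], reject
14. q=(7,7) nearest=2 d=2 new=(7,7) → add node 9 parent=2 cost=8
15. q=(1,13) nearest=5 d=6 new=(4,13) → blocked by [3,5]×[13,16], reject
16. q=(5,3) nearest=1 d=1 new=(5,3) → add node 10 parent=1 cost=4
17. q=(8,3) nearest=2 d=2 new=(8,3) → add node 11 parent=2 cost=8
18. q=(7,4) nearest=2 d=1 new=(7,4) → add node 12 parent=2 cost=7
19. q=(3,11) nearest=5 d=4 new=(4,11) → add node 13 parent=5 cost=15
20. q=(6,17) nearest=8 d=4 new=(7,17) → add node 14 parent=8 cost=19
21. q=(15,0) nearest=6 d=3 new=(15,0) → add node 15 parent=6 cost=14
22. q=(0,11) nearest=13 d=4 new=(1,11) → add node 16 parent=13 cost=18
23. q=(15,15) nearest=8 d=5 new=(13,15) → add node 17 parent=8 cost=19
24. q=(4,4) nearest=10 d=1 new=(4,4) → add node 18 parent=10 cost=5
25. q=(13,13) nearest=17 d=2 new=(13,13) → blocked by [13,15]×[10,14], reject
26. q=(8,9) nearest=4 d=2 new=(8,9) → add node 19 parent=4 cost=11
27. q=(4,3) nearest=1 d=1 new=(4,3) → add node 20 parent=1 cost=4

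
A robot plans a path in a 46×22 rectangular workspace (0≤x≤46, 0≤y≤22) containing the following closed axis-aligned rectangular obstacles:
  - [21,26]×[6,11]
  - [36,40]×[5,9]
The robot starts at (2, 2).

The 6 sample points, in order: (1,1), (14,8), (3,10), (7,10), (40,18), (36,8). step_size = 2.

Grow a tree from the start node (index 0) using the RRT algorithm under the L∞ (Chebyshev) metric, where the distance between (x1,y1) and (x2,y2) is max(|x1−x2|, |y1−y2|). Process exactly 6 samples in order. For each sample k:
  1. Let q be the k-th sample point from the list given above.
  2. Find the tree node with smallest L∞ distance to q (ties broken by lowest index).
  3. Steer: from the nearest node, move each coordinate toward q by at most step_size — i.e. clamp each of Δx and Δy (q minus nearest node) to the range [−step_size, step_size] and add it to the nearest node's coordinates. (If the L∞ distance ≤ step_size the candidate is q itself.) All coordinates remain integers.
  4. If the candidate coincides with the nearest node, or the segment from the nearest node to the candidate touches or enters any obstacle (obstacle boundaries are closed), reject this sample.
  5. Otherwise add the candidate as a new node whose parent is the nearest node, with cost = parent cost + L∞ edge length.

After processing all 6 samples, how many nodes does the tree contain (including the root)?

1. q=(1,1) nearest=0 d=1 new=(1,1) → add node 1 parent=0 cost=1
2. q=(14,8) nearest=0 d=12 new=(4,4) → add node 2 parent=0 cost=2
3. q=(3,10) nearest=2 d=6 new=(3,6) → add node 3 parent=2 cost=4
4. q=(7,10) nearest=3 d=4 new=(5,8) → add node 4 parent=3 cost=6
5. q=(40,18) nearest=4 d=35 new=(7,10) → add node 5 parent=4 cost=8
6. q=(36,8) nearest=5 d=29 new=(9,8) → add node 6 parent=5 cost=10

Node count: 7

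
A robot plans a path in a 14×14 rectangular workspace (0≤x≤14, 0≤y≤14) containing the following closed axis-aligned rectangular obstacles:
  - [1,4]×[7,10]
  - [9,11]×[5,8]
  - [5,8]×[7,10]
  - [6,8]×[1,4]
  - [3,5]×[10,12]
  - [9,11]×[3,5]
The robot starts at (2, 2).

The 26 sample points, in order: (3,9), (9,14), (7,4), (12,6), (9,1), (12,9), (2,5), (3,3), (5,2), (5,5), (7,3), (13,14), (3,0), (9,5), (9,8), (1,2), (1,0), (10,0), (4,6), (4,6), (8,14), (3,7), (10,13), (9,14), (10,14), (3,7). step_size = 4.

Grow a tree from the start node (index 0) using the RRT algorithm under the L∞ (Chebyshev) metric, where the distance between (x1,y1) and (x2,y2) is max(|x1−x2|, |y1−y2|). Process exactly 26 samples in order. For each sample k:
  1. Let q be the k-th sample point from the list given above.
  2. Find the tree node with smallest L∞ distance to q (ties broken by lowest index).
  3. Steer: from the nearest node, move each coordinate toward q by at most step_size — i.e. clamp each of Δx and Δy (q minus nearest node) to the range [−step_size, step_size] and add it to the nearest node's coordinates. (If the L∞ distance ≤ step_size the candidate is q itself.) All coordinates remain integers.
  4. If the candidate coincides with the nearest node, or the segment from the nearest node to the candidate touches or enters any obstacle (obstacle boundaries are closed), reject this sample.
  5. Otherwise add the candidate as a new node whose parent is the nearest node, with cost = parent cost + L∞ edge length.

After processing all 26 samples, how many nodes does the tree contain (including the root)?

Node count: 11

1. q=(3,9) nearest=0 d=7 new=(3,6) → add node 1 parent=0 cost=4
2. q=(9,14) nearest=1 d=8 new=(7,10) → blocked by [1,4]×[7,10], reject
3. q=(7,4) nearest=1 d=4 new=(7,4) → blocked by [6,8]×[1,4], reject
4. q=(12,6) nearest=1 d=9 new=(7,6) → add node 2 parent=1 cost=8
5. q=(9,1) nearest=2 d=5 new=(9,2) → blocked by [6,8]×[1,4], reject
6. q=(12,9) nearest=2 d=5 new=(11,9) → blocked by [9,11]×[5,8], reject
7. q=(2,5) nearest=1 d=1 new=(2,5) → add node 3 parent=1 cost=5
8. q=(3,3) nearest=0 d=1 new=(3,3) → add node 4 parent=0 cost=1
9. q=(5,2) nearest=4 d=2 new=(5,2) → add node 5 parent=4 cost=3
10. q=(5,5) nearest=1 d=2 new=(5,5) → add node 6 parent=1 cost=6
11. q=(7,3) nearest=5 d=2 new=(7,3) → blocked by [6,8]×[1,4], reject
12. q=(13,14) nearest=2 d=8 new=(11,10) → blocked by [9,11]×[5,8], reject
13. q=(3,0) nearest=0 d=2 new=(3,0) → add node 7 parent=0 cost=2
14. q=(9,5) nearest=2 d=2 new=(9,5) → blocked by [9,11]×[5,8], reject
15. q=(9,8) nearest=2 d=2 new=(9,8) → blocked by [9,11]×[5,8], reject
16. q=(1,2) nearest=0 d=1 new=(1,2) → add node 8 parent=0 cost=1
17. q=(1,0) nearest=0 d=2 new=(1,0) → add node 9 parent=0 cost=2
18. q=(10,0) nearest=5 d=5 new=(9,0) → blocked by [6,8]×[1,4], reject
19. q=(4,6) nearest=1 d=1 new=(4,6) → add node 10 parent=1 cost=5
20. q=(4,6) nearest=10 d=0 → coincident, reject
21. q=(8,14) nearest=1 d=8 new=(7,10) → blocked by [1,4]×[7,10], reject
22. q=(3,7) nearest=1 d=1 new=(3,7) → blocked by [1,4]×[7,10], reject
23. q=(10,13) nearest=1 d=7 new=(7,10) → blocked by [1,4]×[7,10], reject
24. q=(9,14) nearest=1 d=8 new=(7,10) → blocked by [1,4]×[7,10], reject
25. q=(10,14) nearest=1 d=8 new=(7,10) → blocked by [1,4]×[7,10], reject
26. q=(3,7) nearest=1 d=1 new=(3,7) → blocked by [1,4]×[7,10], reject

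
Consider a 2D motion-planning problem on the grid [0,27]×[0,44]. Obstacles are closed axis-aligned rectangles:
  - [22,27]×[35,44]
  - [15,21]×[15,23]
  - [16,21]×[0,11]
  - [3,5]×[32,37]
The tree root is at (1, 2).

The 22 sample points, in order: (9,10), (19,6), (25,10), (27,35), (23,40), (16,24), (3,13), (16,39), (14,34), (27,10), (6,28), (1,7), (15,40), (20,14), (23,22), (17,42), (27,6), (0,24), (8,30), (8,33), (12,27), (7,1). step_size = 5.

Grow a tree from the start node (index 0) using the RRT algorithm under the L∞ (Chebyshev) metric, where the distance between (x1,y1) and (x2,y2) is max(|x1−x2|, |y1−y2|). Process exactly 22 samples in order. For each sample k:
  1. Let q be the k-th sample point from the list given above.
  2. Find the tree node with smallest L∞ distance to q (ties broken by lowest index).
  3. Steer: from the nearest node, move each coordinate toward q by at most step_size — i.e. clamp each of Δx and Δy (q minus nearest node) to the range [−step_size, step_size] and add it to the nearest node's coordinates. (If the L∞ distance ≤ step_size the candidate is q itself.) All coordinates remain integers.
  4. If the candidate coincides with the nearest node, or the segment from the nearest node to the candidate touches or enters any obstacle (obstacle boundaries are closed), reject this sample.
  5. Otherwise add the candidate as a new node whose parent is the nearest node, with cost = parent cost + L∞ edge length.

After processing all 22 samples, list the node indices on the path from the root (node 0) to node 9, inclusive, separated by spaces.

Path: 0 1 3 5 6 8 9

1. q=(9,10) nearest=0 d=8 new=(6,7) → add node 1 parent=0 cost=5
2. q=(19,6) nearest=1 d=13 new=(11,6) → add node 2 parent=1 cost=10
3. q=(25,10) nearest=2 d=14 new=(16,10) → blocked by [16,21]×[0,11], reject
4. q=(27,35) nearest=1 d=28 new=(11,12) → add node 3 parent=1 cost=10
5. q=(23,40) nearest=3 d=28 new=(16,17) → blocked by [15,21]×[15,23], reject
6. q=(16,24) nearest=3 d=12 new=(16,17) → blocked by [15,21]×[15,23], reject
7. q=(3,13) nearest=1 d=6 new=(3,12) → add node 4 parent=1 cost=10
8. q=(16,39) nearest=3 d=27 new=(16,17) → blocked by [15,21]×[15,23], reject
9. q=(14,34) nearest=3 d=22 new=(14,17) → add node 5 parent=3 cost=15
10. q=(27,10) nearest=5 d=13 new=(19,12) → blocked by [15,21]×[15,23], reject
11. q=(6,28) nearest=5 d=11 new=(9,22) → add node 6 parent=5 cost=20
12. q=(1,7) nearest=0 d=5 new=(1,7) → add node 7 parent=0 cost=5
13. q=(15,40) nearest=6 d=18 new=(14,27) → add node 8 parent=6 cost=25
14. q=(20,14) nearest=5 d=6 new=(19,14) → blocked by [15,21]×[15,23], reject
15. q=(23,22) nearest=5 d=9 new=(19,22) → blocked by [15,21]×[15,23], reject
16. q=(17,42) nearest=8 d=15 new=(17,32) → add node 9 parent=8 cost=30
17. q=(27,6) nearest=5 d=13 new=(19,12) → blocked by [15,21]×[15,23], reject
18. q=(0,24) nearest=6 d=9 new=(4,24) → add node 10 parent=6 cost=25
19. q=(8,30) nearest=8 d=6 new=(9,30) → add node 11 parent=8 cost=30
20. q=(8,33) nearest=11 d=3 new=(8,33) → add node 12 parent=11 cost=33
21. q=(12,27) nearest=8 d=2 new=(12,27) → add node 13 parent=8 cost=27
22. q=(7,1) nearest=2 d=5 new=(7,1) → add node 14 parent=2 cost=15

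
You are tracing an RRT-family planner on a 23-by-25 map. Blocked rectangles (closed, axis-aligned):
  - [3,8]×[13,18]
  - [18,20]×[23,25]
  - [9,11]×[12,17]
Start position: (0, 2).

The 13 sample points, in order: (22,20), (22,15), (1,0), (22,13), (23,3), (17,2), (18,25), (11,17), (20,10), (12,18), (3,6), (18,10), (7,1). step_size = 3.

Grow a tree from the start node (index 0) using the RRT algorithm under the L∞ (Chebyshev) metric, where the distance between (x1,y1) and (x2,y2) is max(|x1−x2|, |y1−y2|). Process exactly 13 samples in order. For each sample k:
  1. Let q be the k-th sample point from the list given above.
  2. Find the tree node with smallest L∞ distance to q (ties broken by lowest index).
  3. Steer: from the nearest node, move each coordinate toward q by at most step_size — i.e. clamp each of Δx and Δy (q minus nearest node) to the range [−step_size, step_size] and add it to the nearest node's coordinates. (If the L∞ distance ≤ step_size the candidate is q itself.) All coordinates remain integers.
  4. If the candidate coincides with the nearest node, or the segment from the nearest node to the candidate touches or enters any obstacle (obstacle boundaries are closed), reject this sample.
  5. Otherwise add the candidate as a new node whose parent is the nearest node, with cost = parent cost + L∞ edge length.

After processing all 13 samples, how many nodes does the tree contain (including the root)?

Node count: 11

1. q=(22,20) nearest=0 d=22 new=(3,5) → add node 1 parent=0 cost=3
2. q=(22,15) nearest=1 d=19 new=(6,8) → add node 2 parent=1 cost=6
3. q=(1,0) nearest=0 d=2 new=(1,0) → add node 3 parent=0 cost=2
4. q=(22,13) nearest=2 d=16 new=(9,11) → add node 4 parent=2 cost=9
5. q=(23,3) nearest=4 d=14 new=(12,8) → add node 5 parent=4 cost=12
6. q=(17,2) nearest=5 d=6 new=(15,5) → add node 6 parent=5 cost=15
7. q=(18,25) nearest=4 d=14 new=(12,14) → blocked by [9,11]×[12,17], reject
8. q=(11,17) nearest=4 d=6 new=(11,14) → blocked by [9,11]×[12,17], reject
9. q=(20,10) nearest=6 d=5 new=(18,8) → add node 7 parent=6 cost=18
10. q=(12,18) nearest=4 d=7 new=(12,14) → blocked by [9,11]×[12,17], reject
11. q=(3,6) nearest=1 d=1 new=(3,6) → add node 8 parent=1 cost=4
12. q=(18,10) nearest=7 d=2 new=(18,10) → add node 9 parent=7 cost=20
13. q=(7,1) nearest=1 d=4 new=(6,2) → add node 10 parent=1 cost=6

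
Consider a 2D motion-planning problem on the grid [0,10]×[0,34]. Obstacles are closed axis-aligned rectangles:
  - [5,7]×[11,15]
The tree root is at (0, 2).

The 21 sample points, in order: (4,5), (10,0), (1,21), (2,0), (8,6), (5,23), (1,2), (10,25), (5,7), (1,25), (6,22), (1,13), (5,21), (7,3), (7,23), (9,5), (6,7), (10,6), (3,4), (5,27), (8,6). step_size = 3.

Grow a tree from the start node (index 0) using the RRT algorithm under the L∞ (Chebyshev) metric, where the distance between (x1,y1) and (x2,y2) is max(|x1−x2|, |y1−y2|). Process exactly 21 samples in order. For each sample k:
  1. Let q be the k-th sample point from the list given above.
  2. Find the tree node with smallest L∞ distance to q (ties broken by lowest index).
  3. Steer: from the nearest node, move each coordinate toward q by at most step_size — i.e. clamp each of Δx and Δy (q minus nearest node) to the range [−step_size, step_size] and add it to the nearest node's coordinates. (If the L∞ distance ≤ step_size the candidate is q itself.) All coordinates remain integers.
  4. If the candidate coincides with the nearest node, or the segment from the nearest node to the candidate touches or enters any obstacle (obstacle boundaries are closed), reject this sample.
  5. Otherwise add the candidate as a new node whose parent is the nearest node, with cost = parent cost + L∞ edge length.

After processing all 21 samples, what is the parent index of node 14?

1. q=(4,5) nearest=0 d=4 new=(3,5) → add node 1 parent=0 cost=3
2. q=(10,0) nearest=1 d=7 new=(6,2) → add node 2 parent=1 cost=6
3. q=(1,21) nearest=1 d=16 new=(1,8) → add node 3 parent=1 cost=6
4. q=(2,0) nearest=0 d=2 new=(2,0) → add node 4 parent=0 cost=2
5. q=(8,6) nearest=2 d=4 new=(8,5) → add node 5 parent=2 cost=9
6. q=(5,23) nearest=3 d=15 new=(4,11) → add node 6 parent=3 cost=9
7. q=(1,2) nearest=0 d=1 new=(1,2) → add node 7 parent=0 cost=1
8. q=(10,25) nearest=6 d=14 new=(7,14) → blocked by [5,7]×[11,15], reject
9. q=(5,7) nearest=1 d=2 new=(5,7) → add node 8 parent=1 cost=5
10. q=(1,25) nearest=6 d=14 new=(1,14) → add node 9 parent=6 cost=12
11. q=(6,22) nearest=9 d=8 new=(4,17) → add node 10 parent=9 cost=15
12. q=(1,13) nearest=9 d=1 new=(1,13) → add node 11 parent=9 cost=13
13. q=(5,21) nearest=10 d=4 new=(5,20) → add node 12 parent=10 cost=18
14. q=(7,3) nearest=2 d=1 new=(7,3) → add node 13 parent=2 cost=7
15. q=(7,23) nearest=12 d=3 new=(7,23) → add node 14 parent=12 cost=21
16. q=(9,5) nearest=5 d=1 new=(9,5) → add node 15 parent=5 cost=10
17. q=(6,7) nearest=8 d=1 new=(6,7) → add node 16 parent=8 cost=6
18. q=(10,6) nearest=15 d=1 new=(10,6) → add node 17 parent=15 cost=11
19. q=(3,4) nearest=1 d=1 new=(3,4) → add node 18 parent=1 cost=4
20. q=(5,27) nearest=14 d=4 new=(5,26) → add node 19 parent=14 cost=24
21. q=(8,6) nearest=5 d=1 new=(8,6) → add node 20 parent=5 cost=10

Parent of node 14: 12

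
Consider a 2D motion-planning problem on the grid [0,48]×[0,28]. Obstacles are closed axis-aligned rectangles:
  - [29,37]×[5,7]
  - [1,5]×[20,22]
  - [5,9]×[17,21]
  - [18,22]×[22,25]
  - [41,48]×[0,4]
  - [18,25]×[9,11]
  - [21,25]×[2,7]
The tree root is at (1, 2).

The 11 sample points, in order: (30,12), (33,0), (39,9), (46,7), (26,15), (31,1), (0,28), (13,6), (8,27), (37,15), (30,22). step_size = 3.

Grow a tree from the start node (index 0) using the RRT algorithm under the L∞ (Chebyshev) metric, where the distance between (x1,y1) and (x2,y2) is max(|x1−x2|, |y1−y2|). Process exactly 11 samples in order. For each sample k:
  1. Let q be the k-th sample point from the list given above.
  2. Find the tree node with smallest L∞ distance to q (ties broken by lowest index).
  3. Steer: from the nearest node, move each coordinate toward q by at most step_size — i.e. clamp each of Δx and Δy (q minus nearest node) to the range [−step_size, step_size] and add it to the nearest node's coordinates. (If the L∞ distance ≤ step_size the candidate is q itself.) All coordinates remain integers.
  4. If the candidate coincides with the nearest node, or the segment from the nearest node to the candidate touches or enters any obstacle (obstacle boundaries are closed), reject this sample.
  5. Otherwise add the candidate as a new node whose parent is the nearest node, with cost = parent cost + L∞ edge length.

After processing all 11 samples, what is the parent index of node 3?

1. q=(30,12) nearest=0 d=29 new=(4,5) → add node 1 parent=0 cost=3
2. q=(33,0) nearest=1 d=29 new=(7,2) → add node 2 parent=1 cost=6
3. q=(39,9) nearest=2 d=32 new=(10,5) → add node 3 parent=2 cost=9
4. q=(46,7) nearest=3 d=36 new=(13,7) → add node 4 parent=3 cost=12
5. q=(26,15) nearest=4 d=13 new=(16,10) → add node 5 parent=4 cost=15
6. q=(31,1) nearest=5 d=15 new=(19,7) → add node 6 parent=5 cost=18
7. q=(0,28) nearest=5 d=18 new=(13,13) → add node 7 parent=5 cost=18
8. q=(13,6) nearest=4 d=1 new=(13,6) → add node 8 parent=4 cost=13
9. q=(8,27) nearest=7 d=14 new=(10,16) → add node 9 parent=7 cost=21
10. q=(37,15) nearest=6 d=18 new=(22,10) → blocked by [18,25]×[9,11], reject
11. q=(30,22) nearest=5 d=14 new=(19,13) → add node 10 parent=5 cost=18

Parent of node 3: 2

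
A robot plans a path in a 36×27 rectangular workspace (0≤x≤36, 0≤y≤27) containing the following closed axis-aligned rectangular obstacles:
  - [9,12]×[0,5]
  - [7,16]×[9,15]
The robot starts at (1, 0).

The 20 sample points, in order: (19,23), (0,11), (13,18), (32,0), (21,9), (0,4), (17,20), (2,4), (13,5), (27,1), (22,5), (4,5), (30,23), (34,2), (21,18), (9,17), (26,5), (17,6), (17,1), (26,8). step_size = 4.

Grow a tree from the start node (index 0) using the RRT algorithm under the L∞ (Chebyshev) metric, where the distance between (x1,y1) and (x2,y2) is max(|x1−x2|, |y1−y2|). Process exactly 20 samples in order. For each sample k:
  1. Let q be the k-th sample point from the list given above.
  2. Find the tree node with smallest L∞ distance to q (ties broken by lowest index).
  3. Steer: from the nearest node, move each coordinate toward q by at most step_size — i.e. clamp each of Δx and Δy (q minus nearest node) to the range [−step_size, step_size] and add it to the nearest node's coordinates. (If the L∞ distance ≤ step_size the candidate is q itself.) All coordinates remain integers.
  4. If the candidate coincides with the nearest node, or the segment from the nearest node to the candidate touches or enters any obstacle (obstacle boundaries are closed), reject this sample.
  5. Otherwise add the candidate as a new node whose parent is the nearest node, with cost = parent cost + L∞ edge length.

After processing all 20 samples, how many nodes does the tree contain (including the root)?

Node count: 17

1. q=(19,23) nearest=0 d=23 new=(5,4) → add node 1 parent=0 cost=4
2. q=(0,11) nearest=1 d=7 new=(1,8) → add node 2 parent=1 cost=8
3. q=(13,18) nearest=2 d=12 new=(5,12) → add node 3 parent=2 cost=12
4. q=(32,0) nearest=1 d=27 new=(9,0) → blocked by [9,12]×[0,5], reject
5. q=(21,9) nearest=1 d=16 new=(9,8) → add node 4 parent=1 cost=8
6. q=(0,4) nearest=0 d=4 new=(0,4) → add node 5 parent=0 cost=4
7. q=(17,20) nearest=3 d=12 new=(9,16) → blocked by [7,16]×[9,15], reject
8. q=(2,4) nearest=5 d=2 new=(2,4) → add node 6 parent=5 cost=6
9. q=(13,5) nearest=4 d=4 new=(13,5) → add node 7 parent=4 cost=12
10. q=(27,1) nearest=7 d=14 new=(17,1) → add node 8 parent=7 cost=16
11. q=(22,5) nearest=8 d=5 new=(21,5) → add node 9 parent=8 cost=20
12. q=(4,5) nearest=1 d=1 new=(4,5) → add node 10 parent=1 cost=5
13. q=(30,23) nearest=7 d=18 new=(17,9) → add node 11 parent=7 cost=16
14. q=(34,2) nearest=9 d=13 new=(25,2) → add node 12 parent=9 cost=24
15. q=(21,18) nearest=11 d=9 new=(21,13) → add node 13 parent=11 cost=20
16. q=(9,17) nearest=3 d=5 new=(9,16) → blocked by [7,16]×[9,15], reject
17. q=(26,5) nearest=12 d=3 new=(26,5) → add node 14 parent=12 cost=27
18. q=(17,6) nearest=11 d=3 new=(17,6) → add node 15 parent=11 cost=19
19. q=(17,1) nearest=8 d=0 → coincident, reject
20. q=(26,8) nearest=14 d=3 new=(26,8) → add node 16 parent=14 cost=30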